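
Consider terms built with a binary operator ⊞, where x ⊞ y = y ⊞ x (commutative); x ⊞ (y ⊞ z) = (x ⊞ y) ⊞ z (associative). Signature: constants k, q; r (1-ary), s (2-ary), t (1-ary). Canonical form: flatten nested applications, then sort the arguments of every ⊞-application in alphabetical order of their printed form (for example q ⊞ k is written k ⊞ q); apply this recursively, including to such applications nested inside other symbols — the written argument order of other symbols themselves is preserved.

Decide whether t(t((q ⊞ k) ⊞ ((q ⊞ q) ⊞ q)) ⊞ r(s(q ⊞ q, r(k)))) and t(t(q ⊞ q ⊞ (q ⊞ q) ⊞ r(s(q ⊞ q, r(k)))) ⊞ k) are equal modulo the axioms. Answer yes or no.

Answer: no — t(r(s(q ⊞ q, r(k))) ⊞ t(k ⊞ q ⊞ q ⊞ q ⊞ q)) vs t(k ⊞ t(q ⊞ q ⊞ q ⊞ q ⊞ r(s(q ⊞ q, r(k)))))

Derivation:
Left:  t(t((q ⊞ k) ⊞ ((q ⊞ q) ⊞ q)) ⊞ r(s(q ⊞ q, r(k))))
  Descend into:  t((q ⊞ k) ⊞ ((q ⊞ q) ⊞ q)) ⊞ r(s(q ⊞ q, r(k)))
  Canonicalize subterm:  t((q ⊞ k) ⊞ ((q ⊞ q) ⊞ q))  →  t(k ⊞ q ⊞ q ⊞ q ⊞ q)
  Sort arguments:  r(s(q ⊞ q, r(k))) ⊞ t(k ⊞ q ⊞ q ⊞ q ⊞ q)
  Rebuild:  t(r(s(q ⊞ q, r(k))) ⊞ t(k ⊞ q ⊞ q ⊞ q ⊞ q))
Right:  t(t(q ⊞ q ⊞ (q ⊞ q) ⊞ r(s(q ⊞ q, r(k)))) ⊞ k)
  Work inside:  t(q ⊞ q ⊞ (q ⊞ q) ⊞ r(s(q ⊞ q, r(k)))) ⊞ k
  Canonicalize subterm:  t(q ⊞ q ⊞ (q ⊞ q) ⊞ r(s(q ⊞ q, r(k))))  →  t(q ⊞ q ⊞ q ⊞ q ⊞ r(s(q ⊞ q, r(k))))
  Order the arguments:  k ⊞ t(q ⊞ q ⊞ q ⊞ q ⊞ r(s(q ⊞ q, r(k))))
  Put back:  t(k ⊞ t(q ⊞ q ⊞ q ⊞ q ⊞ r(s(q ⊞ q, r(k)))))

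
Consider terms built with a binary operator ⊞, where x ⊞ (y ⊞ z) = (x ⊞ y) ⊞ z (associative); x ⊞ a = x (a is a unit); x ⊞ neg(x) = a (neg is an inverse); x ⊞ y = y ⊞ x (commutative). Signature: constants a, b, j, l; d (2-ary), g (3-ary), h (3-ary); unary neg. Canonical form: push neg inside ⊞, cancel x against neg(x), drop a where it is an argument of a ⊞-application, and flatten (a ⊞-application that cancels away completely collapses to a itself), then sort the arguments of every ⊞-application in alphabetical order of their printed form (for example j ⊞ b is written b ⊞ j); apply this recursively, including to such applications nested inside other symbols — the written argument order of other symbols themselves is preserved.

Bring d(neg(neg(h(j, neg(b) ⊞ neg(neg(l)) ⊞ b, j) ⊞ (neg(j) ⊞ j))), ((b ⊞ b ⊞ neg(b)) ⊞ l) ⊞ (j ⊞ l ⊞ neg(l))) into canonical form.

Answer: d(h(j, l, j), b ⊞ j ⊞ l)

Derivation:
Focus inside:  h(j, neg(b) ⊞ neg(neg(l)) ⊞ b, j) ⊞ (neg(j) ⊞ j)
Push neg inside:  distribute neg over ⊞ and collapse double neg
Cancel inverse pairs:  j cancels
Collect:  h(j, l, j)
Put back:  d(h(j, l, j), b ⊞ j ⊞ l)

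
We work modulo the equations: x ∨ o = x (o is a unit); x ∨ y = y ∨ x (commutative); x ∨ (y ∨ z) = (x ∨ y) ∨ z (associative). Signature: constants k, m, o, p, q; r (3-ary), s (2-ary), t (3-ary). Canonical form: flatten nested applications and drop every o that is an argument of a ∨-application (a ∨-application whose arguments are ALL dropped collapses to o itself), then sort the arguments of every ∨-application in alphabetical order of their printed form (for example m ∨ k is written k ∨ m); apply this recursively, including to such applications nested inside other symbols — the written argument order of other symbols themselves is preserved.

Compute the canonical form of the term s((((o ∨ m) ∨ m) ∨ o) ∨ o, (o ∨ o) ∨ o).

Work inside:  (((o ∨ m) ∨ m) ∨ o) ∨ o
Flatten:  o ∨ m ∨ m ∨ o ∨ o
Units out:  drop o (×3)
Order the arguments:  m ∨ m
Reassemble:  s(m ∨ m, o)

Answer: s(m ∨ m, o)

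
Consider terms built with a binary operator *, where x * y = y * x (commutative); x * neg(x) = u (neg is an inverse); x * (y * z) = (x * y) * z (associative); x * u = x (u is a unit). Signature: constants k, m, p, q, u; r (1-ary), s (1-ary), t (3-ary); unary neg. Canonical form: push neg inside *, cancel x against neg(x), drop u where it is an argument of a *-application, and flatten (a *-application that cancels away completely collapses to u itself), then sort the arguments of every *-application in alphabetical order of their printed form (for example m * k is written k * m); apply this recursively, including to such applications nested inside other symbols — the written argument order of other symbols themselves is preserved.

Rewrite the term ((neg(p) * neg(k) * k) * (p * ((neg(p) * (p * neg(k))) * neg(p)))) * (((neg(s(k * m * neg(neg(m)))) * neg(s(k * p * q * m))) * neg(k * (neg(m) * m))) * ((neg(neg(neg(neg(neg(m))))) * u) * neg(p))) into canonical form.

Answer: neg(k) * neg(k) * neg(m) * neg(p) * neg(p) * neg(s(k * m * m)) * neg(s(k * m * p * q))

Derivation:
Push neg inside:  distribute neg over * and collapse double neg
Collect terms:  neg(p) * neg(p) * neg(k) * neg(k) * neg(s(k * m * m)) * neg(s(k * m * p * q)) * neg(m)
Sort arguments:  neg(k) * neg(k) * neg(m) * neg(p) * neg(p) * neg(s(k * m * m)) * neg(s(k * m * p * q))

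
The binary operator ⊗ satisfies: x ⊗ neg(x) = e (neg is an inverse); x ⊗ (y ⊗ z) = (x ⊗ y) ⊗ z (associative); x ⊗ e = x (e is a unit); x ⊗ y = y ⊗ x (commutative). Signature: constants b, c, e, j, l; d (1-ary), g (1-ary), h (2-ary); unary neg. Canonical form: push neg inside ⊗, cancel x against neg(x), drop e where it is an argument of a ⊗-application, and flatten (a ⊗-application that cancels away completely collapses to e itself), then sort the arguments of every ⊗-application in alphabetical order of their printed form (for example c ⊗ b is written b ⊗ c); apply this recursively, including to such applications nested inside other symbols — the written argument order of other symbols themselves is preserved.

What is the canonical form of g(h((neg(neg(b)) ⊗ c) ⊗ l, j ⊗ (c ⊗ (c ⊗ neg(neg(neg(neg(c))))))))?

Answer: g(h(b ⊗ c ⊗ l, c ⊗ c ⊗ c ⊗ j))

Derivation:
Work inside:  j ⊗ (c ⊗ (c ⊗ neg(neg(neg(neg(c))))))
Push neg inside:  distribute neg over ⊗ and collapse double neg
Collect terms:  j ⊗ c ⊗ c ⊗ c
Order the arguments:  c ⊗ c ⊗ c ⊗ j
Reassemble:  g(h(b ⊗ c ⊗ l, c ⊗ c ⊗ c ⊗ j))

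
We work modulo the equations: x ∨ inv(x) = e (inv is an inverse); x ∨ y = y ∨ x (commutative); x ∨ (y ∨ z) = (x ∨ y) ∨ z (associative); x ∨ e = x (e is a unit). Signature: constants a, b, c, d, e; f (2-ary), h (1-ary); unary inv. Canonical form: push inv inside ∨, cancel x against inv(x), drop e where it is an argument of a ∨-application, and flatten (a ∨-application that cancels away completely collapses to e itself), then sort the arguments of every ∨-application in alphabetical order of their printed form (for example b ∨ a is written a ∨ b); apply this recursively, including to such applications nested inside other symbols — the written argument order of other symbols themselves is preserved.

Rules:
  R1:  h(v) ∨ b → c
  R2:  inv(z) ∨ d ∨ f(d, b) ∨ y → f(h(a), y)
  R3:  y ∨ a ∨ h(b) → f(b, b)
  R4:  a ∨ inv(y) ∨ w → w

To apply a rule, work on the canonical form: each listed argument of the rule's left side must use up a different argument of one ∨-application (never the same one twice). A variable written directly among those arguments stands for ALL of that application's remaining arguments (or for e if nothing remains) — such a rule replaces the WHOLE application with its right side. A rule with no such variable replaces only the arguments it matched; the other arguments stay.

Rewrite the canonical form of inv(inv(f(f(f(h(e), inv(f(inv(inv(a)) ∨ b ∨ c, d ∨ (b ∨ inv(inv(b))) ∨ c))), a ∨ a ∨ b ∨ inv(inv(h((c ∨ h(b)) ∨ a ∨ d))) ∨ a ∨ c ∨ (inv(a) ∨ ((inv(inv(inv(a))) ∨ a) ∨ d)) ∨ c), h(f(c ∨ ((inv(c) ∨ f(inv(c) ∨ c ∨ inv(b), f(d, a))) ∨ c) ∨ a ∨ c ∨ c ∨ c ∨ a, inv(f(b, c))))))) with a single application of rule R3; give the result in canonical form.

Canonical form:  f(f(f(h(e), inv(f(a ∨ b ∨ c, b ∨ b ∨ c ∨ d))), a ∨ a ∨ b ∨ c ∨ c ∨ d ∨ h(a ∨ c ∨ d ∨ h(b))), h(f(a ∨ a ∨ c ∨ c ∨ c ∨ c ∨ f(inv(b), f(d, a)), inv(f(b, c)))))
Match R3:  consume a, h(b);  y := c ∨ d
Every leftover argument binds to the variable; the entire application is replaced.
Giving:  f(f(f(h(e), inv(f(a ∨ b ∨ c, b ∨ b ∨ c ∨ d))), a ∨ a ∨ b ∨ c ∨ c ∨ d ∨ h(f(b, b))), h(f(a ∨ a ∨ c ∨ c ∨ c ∨ c ∨ f(inv(b), f(d, a)), inv(f(b, c)))))

Answer: f(f(f(h(e), inv(f(a ∨ b ∨ c, b ∨ b ∨ c ∨ d))), a ∨ a ∨ b ∨ c ∨ c ∨ d ∨ h(f(b, b))), h(f(a ∨ a ∨ c ∨ c ∨ c ∨ c ∨ f(inv(b), f(d, a)), inv(f(b, c)))))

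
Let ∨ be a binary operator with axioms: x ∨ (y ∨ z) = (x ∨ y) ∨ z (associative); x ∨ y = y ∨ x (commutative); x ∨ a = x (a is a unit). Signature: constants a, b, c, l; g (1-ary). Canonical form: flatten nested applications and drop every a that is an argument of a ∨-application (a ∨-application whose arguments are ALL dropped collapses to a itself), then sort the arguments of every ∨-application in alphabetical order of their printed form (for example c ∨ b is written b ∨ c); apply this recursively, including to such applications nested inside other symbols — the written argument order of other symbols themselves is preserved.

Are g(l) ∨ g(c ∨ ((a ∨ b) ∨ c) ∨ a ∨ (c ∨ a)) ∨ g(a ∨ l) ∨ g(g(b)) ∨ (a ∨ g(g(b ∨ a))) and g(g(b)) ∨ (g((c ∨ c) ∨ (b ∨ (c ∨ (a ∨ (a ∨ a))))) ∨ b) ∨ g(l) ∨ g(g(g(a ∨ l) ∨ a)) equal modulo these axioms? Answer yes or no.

Left:  g(l) ∨ g(c ∨ ((a ∨ b) ∨ c) ∨ a ∨ (c ∨ a)) ∨ g(a ∨ l) ∨ g(g(b)) ∨ (a ∨ g(g(b ∨ a)))
  Merge nested applications:  g(l) ∨ g(c ∨ ((a ∨ b) ∨ c) ∨ a ∨ (c ∨ a)) ∨ g(a ∨ l) ∨ g(g(b)) ∨ a ∨ g(g(b ∨ a))
  Simplify inside:  g(c ∨ ((a ∨ b) ∨ c) ∨ a ∨ (c ∨ a))  →  g(b ∨ c ∨ c ∨ c)
  Canonicalize subterm:  g(a ∨ l)  →  g(l)
  Simplify inside:  g(g(b ∨ a))  →  g(g(b))
  Unit:  drop a
  Order the arguments:  g(b ∨ c ∨ c ∨ c) ∨ g(g(b)) ∨ g(g(b)) ∨ g(l) ∨ g(l)
Right:  g(g(b)) ∨ (g((c ∨ c) ∨ (b ∨ (c ∨ (a ∨ (a ∨ a))))) ∨ b) ∨ g(l) ∨ g(g(g(a ∨ l) ∨ a))
  Merge nested applications:  g(g(b)) ∨ g((c ∨ c) ∨ (b ∨ (c ∨ (a ∨ (a ∨ a))))) ∨ b ∨ g(l) ∨ g(g(g(a ∨ l) ∨ a))
  Canonicalize subterm:  g((c ∨ c) ∨ (b ∨ (c ∨ (a ∨ (a ∨ a)))))  →  g(b ∨ c ∨ c ∨ c)
  Simplify inside:  g(g(g(a ∨ l) ∨ a))  →  g(g(g(l)))
  Sort arguments:  b ∨ g(b ∨ c ∨ c ∨ c) ∨ g(g(b)) ∨ g(g(g(l))) ∨ g(l)

Answer: no — g(b ∨ c ∨ c ∨ c) ∨ g(g(b)) ∨ g(g(b)) ∨ g(l) ∨ g(l) vs b ∨ g(b ∨ c ∨ c ∨ c) ∨ g(g(b)) ∨ g(g(g(l))) ∨ g(l)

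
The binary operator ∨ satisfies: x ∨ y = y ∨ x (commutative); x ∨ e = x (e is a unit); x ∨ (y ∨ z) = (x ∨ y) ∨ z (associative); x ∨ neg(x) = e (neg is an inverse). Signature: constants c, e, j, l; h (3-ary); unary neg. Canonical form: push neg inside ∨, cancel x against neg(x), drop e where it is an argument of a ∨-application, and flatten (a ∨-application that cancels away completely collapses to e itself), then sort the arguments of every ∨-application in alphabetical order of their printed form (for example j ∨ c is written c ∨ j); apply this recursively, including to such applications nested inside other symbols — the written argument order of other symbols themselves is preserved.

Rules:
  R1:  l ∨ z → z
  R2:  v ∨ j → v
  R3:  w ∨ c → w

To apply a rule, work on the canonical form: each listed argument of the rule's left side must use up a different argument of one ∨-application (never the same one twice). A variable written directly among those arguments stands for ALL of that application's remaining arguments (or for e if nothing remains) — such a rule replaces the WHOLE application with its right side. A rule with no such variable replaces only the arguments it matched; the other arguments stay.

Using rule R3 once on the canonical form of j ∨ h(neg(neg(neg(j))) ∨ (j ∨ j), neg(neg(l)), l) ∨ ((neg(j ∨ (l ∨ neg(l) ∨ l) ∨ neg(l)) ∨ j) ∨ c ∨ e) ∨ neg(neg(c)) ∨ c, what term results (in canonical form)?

Answer: c ∨ c ∨ h(j, l, l) ∨ j

Derivation:
Canonical form:  c ∨ c ∨ c ∨ h(j, l, l) ∨ j
Apply R3:  consuming c;  w := c ∨ c ∨ h(j, l, l) ∨ j
Every leftover argument binds to the variable; the entire application is replaced.
New term:  c ∨ c ∨ h(j, l, l) ∨ j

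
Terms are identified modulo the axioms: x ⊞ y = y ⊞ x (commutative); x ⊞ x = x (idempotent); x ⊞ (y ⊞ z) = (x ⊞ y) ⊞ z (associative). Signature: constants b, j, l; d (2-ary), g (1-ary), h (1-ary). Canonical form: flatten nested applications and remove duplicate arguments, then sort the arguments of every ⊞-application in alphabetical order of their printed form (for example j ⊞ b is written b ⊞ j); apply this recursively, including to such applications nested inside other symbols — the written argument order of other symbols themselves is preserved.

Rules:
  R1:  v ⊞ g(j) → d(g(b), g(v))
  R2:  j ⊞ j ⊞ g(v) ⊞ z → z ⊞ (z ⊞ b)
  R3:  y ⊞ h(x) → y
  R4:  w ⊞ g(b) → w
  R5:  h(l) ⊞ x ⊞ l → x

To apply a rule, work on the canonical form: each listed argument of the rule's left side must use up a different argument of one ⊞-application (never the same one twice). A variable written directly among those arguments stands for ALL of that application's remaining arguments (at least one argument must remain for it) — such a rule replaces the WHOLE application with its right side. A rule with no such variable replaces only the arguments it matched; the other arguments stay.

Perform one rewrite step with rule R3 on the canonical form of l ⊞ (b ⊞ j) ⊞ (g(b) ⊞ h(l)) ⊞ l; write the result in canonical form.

Canonical form:  b ⊞ g(b) ⊞ h(l) ⊞ j ⊞ l
Apply R3:  consuming h(l);  x := l, y := b ⊞ g(b) ⊞ j ⊞ l
Every leftover argument binds to the variable; the entire application is replaced.
New term:  b ⊞ g(b) ⊞ j ⊞ l

Answer: b ⊞ g(b) ⊞ j ⊞ l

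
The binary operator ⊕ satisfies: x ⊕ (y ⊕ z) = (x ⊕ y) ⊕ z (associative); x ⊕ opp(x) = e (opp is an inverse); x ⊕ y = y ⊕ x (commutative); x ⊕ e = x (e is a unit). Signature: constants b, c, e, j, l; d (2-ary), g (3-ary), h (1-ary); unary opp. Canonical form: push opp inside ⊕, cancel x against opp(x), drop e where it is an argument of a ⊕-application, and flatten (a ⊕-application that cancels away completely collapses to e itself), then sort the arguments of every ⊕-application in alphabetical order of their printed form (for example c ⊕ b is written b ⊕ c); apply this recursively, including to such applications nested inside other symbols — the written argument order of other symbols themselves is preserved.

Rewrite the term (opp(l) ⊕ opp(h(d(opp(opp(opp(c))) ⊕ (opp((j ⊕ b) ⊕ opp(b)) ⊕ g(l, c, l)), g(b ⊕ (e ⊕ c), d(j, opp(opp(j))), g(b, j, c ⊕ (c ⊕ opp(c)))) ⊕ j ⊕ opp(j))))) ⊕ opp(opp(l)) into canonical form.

Answer: opp(h(d(g(l, c, l) ⊕ opp(c) ⊕ opp(j), g(b ⊕ c, d(j, j), g(b, j, c)))))

Derivation:
Push opp inside:  distribute opp over ⊕ and collapse double opp
Inverses cancel:  l cancels
Collect:  opp(h(d(g(l, c, l) ⊕ opp(c) ⊕ opp(j), g(b ⊕ c, d(j, j), g(b, j, c)))))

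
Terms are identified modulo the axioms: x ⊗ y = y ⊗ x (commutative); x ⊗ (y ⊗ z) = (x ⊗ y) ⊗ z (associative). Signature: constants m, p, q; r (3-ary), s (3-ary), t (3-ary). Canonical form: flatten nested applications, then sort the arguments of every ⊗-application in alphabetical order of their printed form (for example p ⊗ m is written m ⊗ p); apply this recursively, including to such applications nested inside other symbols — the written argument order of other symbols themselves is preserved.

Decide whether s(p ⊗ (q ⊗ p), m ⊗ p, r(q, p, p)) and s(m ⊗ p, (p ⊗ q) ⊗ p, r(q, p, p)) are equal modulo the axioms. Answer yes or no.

Answer: no — s(p ⊗ p ⊗ q, m ⊗ p, r(q, p, p)) vs s(m ⊗ p, p ⊗ p ⊗ q, r(q, p, p))

Derivation:
Left:  s(p ⊗ (q ⊗ p), m ⊗ p, r(q, p, p))
  Focus inside:  p ⊗ (q ⊗ p)
  Merge nested applications:  p ⊗ q ⊗ p
  Order the arguments:  p ⊗ p ⊗ q
  Put back:  s(p ⊗ p ⊗ q, m ⊗ p, r(q, p, p))
Right:  s(m ⊗ p, (p ⊗ q) ⊗ p, r(q, p, p))
  Work inside:  (p ⊗ q) ⊗ p
  Un-nest:  p ⊗ q ⊗ p
  Sort arguments:  p ⊗ p ⊗ q
  Rebuild:  s(m ⊗ p, p ⊗ p ⊗ q, r(q, p, p))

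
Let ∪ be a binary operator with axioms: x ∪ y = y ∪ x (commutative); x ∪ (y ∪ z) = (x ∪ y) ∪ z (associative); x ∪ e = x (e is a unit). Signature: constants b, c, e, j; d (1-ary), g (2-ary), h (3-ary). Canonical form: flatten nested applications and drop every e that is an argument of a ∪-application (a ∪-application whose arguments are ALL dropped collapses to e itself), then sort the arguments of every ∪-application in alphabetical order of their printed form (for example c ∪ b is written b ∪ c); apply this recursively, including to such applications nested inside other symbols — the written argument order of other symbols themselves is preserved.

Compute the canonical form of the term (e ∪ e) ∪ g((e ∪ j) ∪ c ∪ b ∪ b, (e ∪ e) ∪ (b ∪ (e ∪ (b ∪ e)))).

Answer: g(b ∪ b ∪ c ∪ j, b ∪ b)

Derivation:
Un-nest:  e ∪ e ∪ g((e ∪ j) ∪ c ∪ b ∪ b, (e ∪ e) ∪ (b ∪ (e ∪ (b ∪ e))))
Simplify inside:  g((e ∪ j) ∪ c ∪ b ∪ b, (e ∪ e) ∪ (b ∪ (e ∪ (b ∪ e))))  →  g(b ∪ b ∪ c ∪ j, b ∪ b)
Units out:  drop e (×2)
Sort:  g(b ∪ b ∪ c ∪ j, b ∪ b)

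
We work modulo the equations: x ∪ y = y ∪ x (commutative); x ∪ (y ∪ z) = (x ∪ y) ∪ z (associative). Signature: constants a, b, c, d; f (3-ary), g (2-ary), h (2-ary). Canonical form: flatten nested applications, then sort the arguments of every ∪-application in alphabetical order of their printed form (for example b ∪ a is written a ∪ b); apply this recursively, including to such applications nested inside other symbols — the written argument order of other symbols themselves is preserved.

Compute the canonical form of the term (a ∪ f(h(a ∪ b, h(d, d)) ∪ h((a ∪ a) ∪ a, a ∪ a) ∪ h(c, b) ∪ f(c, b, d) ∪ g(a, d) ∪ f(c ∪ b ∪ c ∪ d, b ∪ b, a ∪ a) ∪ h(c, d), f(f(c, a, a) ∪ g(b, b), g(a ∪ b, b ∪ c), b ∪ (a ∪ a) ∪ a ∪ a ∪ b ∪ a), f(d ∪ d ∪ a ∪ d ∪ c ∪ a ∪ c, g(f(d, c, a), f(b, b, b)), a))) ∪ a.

Answer: a ∪ a ∪ f(f(b ∪ c ∪ c ∪ d, b ∪ b, a ∪ a) ∪ f(c, b, d) ∪ g(a, d) ∪ h(a ∪ a ∪ a, a ∪ a) ∪ h(a ∪ b, h(d, d)) ∪ h(c, b) ∪ h(c, d), f(f(c, a, a) ∪ g(b, b), g(a ∪ b, b ∪ c), a ∪ a ∪ a ∪ a ∪ a ∪ b ∪ b), f(a ∪ a ∪ c ∪ c ∪ d ∪ d ∪ d, g(f(d, c, a), f(b, b, b)), a))

Derivation:
Merge nested applications:  a ∪ f(h(a ∪ b, h(d, d)) ∪ h((a ∪ a) ∪ a, a ∪ a) ∪ h(c, b) ∪ f(c, b, d) ∪ g(a, d) ∪ f(c ∪ b ∪ c ∪ d, b ∪ b, a ∪ a) ∪ h(c, d), f(f(c, a, a) ∪ g(b, b), g(a ∪ b, b ∪ c), b ∪ (a ∪ a) ∪ a ∪ a ∪ b ∪ a), f(d ∪ d ∪ a ∪ d ∪ c ∪ a ∪ c, g(f(d, c, a), f(b, b, b)), a)) ∪ a
Inside:  f(h(a ∪ b, h(d, d)) ∪ h((a ∪ a) ∪ a, a ∪ a) ∪ h(c, b) ∪ f(c, b, d) ∪ g(a, d) ∪ f(c ∪ b ∪ c ∪ d, b ∪ b, a ∪ a) ∪ h(c, d), f(f(c, a, a) ∪ g(b, b), g(a ∪ b, b ∪ c), b ∪ (a ∪ a) ∪ a ∪ a ∪ b ∪ a), f(d ∪ d ∪ a ∪ d ∪ c ∪ a ∪ c, g(f(d, c, a), f(b, b, b)), a))  →  f(f(b ∪ c ∪ c ∪ d, b ∪ b, a ∪ a) ∪ f(c, b, d) ∪ g(a, d) ∪ h(a ∪ a ∪ a, a ∪ a) ∪ h(a ∪ b, h(d, d)) ∪ h(c, b) ∪ h(c, d), f(f(c, a, a) ∪ g(b, b), g(a ∪ b, b ∪ c), a ∪ a ∪ a ∪ a ∪ a ∪ b ∪ b), f(a ∪ a ∪ c ∪ c ∪ d ∪ d ∪ d, g(f(d, c, a), f(b, b, b)), a))
Sort:  a ∪ a ∪ f(f(b ∪ c ∪ c ∪ d, b ∪ b, a ∪ a) ∪ f(c, b, d) ∪ g(a, d) ∪ h(a ∪ a ∪ a, a ∪ a) ∪ h(a ∪ b, h(d, d)) ∪ h(c, b) ∪ h(c, d), f(f(c, a, a) ∪ g(b, b), g(a ∪ b, b ∪ c), a ∪ a ∪ a ∪ a ∪ a ∪ b ∪ b), f(a ∪ a ∪ c ∪ c ∪ d ∪ d ∪ d, g(f(d, c, a), f(b, b, b)), a))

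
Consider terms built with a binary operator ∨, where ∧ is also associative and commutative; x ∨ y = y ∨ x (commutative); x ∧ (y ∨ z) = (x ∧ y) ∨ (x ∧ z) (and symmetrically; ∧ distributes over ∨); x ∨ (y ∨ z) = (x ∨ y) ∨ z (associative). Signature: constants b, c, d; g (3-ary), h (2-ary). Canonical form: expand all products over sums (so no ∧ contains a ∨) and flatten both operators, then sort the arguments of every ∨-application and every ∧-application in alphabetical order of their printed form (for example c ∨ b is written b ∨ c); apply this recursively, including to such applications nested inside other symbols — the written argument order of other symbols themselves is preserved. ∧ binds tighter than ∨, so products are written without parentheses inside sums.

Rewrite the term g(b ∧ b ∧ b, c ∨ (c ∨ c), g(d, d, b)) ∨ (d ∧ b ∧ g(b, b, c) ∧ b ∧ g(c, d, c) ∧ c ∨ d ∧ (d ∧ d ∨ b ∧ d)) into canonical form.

Expand:  g(b ∧ b ∧ b, c ∨ c ∨ c, g(d, d, b)) ∨ b ∧ b ∧ c ∧ d ∧ g(b, b, c) ∧ g(c, d, c) ∨ d ∧ d ∧ d ∨ b ∧ d ∧ d
Sort arguments:  b ∧ b ∧ c ∧ d ∧ g(b, b, c) ∧ g(c, d, c) ∨ b ∧ d ∧ d ∨ d ∧ d ∧ d ∨ g(b ∧ b ∧ b, c ∨ c ∨ c, g(d, d, b))

Answer: b ∧ b ∧ c ∧ d ∧ g(b, b, c) ∧ g(c, d, c) ∨ b ∧ d ∧ d ∨ d ∧ d ∧ d ∨ g(b ∧ b ∧ b, c ∨ c ∨ c, g(d, d, b))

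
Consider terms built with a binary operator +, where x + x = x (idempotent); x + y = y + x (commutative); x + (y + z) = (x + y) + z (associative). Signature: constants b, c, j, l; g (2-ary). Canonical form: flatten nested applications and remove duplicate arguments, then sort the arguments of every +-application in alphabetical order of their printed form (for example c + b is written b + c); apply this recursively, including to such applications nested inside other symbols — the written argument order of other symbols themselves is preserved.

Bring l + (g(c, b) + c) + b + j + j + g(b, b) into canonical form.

Answer: b + c + g(b, b) + g(c, b) + j + l

Derivation:
Un-nest:  l + g(c, b) + c + b + j + j + g(b, b)
Drop duplicates:  drop duplicate j
Sort:  b + c + g(b, b) + g(c, b) + j + l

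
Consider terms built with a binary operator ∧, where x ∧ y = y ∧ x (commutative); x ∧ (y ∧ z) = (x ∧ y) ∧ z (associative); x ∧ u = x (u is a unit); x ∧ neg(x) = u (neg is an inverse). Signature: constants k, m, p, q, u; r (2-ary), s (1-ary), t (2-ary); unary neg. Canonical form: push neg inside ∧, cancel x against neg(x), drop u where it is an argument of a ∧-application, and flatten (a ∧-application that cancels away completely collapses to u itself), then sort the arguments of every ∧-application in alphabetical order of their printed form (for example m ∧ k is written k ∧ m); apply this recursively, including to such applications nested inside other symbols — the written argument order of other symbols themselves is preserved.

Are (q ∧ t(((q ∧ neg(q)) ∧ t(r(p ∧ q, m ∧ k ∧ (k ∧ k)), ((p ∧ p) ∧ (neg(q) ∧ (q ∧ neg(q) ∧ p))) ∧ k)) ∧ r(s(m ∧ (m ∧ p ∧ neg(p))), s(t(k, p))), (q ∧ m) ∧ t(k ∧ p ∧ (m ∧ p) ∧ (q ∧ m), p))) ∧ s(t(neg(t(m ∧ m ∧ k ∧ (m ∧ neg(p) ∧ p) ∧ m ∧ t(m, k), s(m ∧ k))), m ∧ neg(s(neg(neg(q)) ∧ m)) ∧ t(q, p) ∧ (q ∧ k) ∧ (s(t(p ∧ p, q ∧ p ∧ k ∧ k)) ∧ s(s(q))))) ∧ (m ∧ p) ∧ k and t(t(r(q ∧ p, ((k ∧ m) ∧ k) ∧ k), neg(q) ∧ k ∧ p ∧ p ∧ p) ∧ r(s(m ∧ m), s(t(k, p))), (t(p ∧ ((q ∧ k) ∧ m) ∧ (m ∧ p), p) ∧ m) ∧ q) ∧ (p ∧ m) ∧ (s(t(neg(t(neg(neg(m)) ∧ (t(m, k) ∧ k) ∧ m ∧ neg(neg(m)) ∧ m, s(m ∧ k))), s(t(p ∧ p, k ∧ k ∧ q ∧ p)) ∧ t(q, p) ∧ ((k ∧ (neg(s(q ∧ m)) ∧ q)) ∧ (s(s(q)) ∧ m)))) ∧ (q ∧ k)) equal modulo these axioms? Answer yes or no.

Left:  (q ∧ t(((q ∧ neg(q)) ∧ t(r(p ∧ q, m ∧ k ∧ (k ∧ k)), ((p ∧ p) ∧ (neg(q) ∧ (q ∧ neg(q) ∧ p))) ∧ k)) ∧ r(s(m ∧ (m ∧ p ∧ neg(p))), s(t(k, p))), (q ∧ m) ∧ t(k ∧ p ∧ (m ∧ p) ∧ (q ∧ m), p))) ∧ s(t(neg(t(m ∧ m ∧ k ∧ (m ∧ neg(p) ∧ p) ∧ m ∧ t(m, k), s(m ∧ k))), m ∧ neg(s(neg(neg(q)) ∧ m)) ∧ t(q, p) ∧ (q ∧ k) ∧ (s(t(p ∧ p, q ∧ p ∧ k ∧ k)) ∧ s(s(q))))) ∧ (m ∧ p) ∧ k
  Push neg inside:  distribute neg over ∧ and collapse double neg
  Collect terms:  q ∧ t(r(s(m ∧ m), s(t(k, p))) ∧ t(r(p ∧ q, k ∧ k ∧ k ∧ m), k ∧ neg(q) ∧ p ∧ p ∧ p), m ∧ q ∧ t(k ∧ m ∧ m ∧ p ∧ p ∧ q, p)) ∧ s(t(neg(t(k ∧ m ∧ m ∧ m ∧ m ∧ t(m, k), s(k ∧ m))), k ∧ m ∧ neg(s(m ∧ q)) ∧ q ∧ s(s(q)) ∧ s(t(p ∧ p, k ∧ k ∧ p ∧ q)) ∧ t(q, p))) ∧ m ∧ p ∧ k
  Sort:  k ∧ m ∧ p ∧ q ∧ s(t(neg(t(k ∧ m ∧ m ∧ m ∧ m ∧ t(m, k), s(k ∧ m))), k ∧ m ∧ neg(s(m ∧ q)) ∧ q ∧ s(s(q)) ∧ s(t(p ∧ p, k ∧ k ∧ p ∧ q)) ∧ t(q, p))) ∧ t(r(s(m ∧ m), s(t(k, p))) ∧ t(r(p ∧ q, k ∧ k ∧ k ∧ m), k ∧ neg(q) ∧ p ∧ p ∧ p), m ∧ q ∧ t(k ∧ m ∧ m ∧ p ∧ p ∧ q, p))
Right:  t(t(r(q ∧ p, ((k ∧ m) ∧ k) ∧ k), neg(q) ∧ k ∧ p ∧ p ∧ p) ∧ r(s(m ∧ m), s(t(k, p))), (t(p ∧ ((q ∧ k) ∧ m) ∧ (m ∧ p), p) ∧ m) ∧ q) ∧ (p ∧ m) ∧ (s(t(neg(t(neg(neg(m)) ∧ (t(m, k) ∧ k) ∧ m ∧ neg(neg(m)) ∧ m, s(m ∧ k))), s(t(p ∧ p, k ∧ k ∧ q ∧ p)) ∧ t(q, p) ∧ ((k ∧ (neg(s(q ∧ m)) ∧ q)) ∧ (s(s(q)) ∧ m)))) ∧ (q ∧ k))
  Push neg inside:  distribute neg over ∧ and collapse double neg
  Collect:  t(r(s(m ∧ m), s(t(k, p))) ∧ t(r(p ∧ q, k ∧ k ∧ k ∧ m), k ∧ neg(q) ∧ p ∧ p ∧ p), m ∧ q ∧ t(k ∧ m ∧ m ∧ p ∧ p ∧ q, p)) ∧ p ∧ m ∧ s(t(neg(t(k ∧ m ∧ m ∧ m ∧ m ∧ t(m, k), s(k ∧ m))), k ∧ m ∧ neg(s(m ∧ q)) ∧ q ∧ s(s(q)) ∧ s(t(p ∧ p, k ∧ k ∧ p ∧ q)) ∧ t(q, p))) ∧ q ∧ k
  Sort arguments:  k ∧ m ∧ p ∧ q ∧ s(t(neg(t(k ∧ m ∧ m ∧ m ∧ m ∧ t(m, k), s(k ∧ m))), k ∧ m ∧ neg(s(m ∧ q)) ∧ q ∧ s(s(q)) ∧ s(t(p ∧ p, k ∧ k ∧ p ∧ q)) ∧ t(q, p))) ∧ t(r(s(m ∧ m), s(t(k, p))) ∧ t(r(p ∧ q, k ∧ k ∧ k ∧ m), k ∧ neg(q) ∧ p ∧ p ∧ p), m ∧ q ∧ t(k ∧ m ∧ m ∧ p ∧ p ∧ q, p))

Answer: yes — both canonical forms are k ∧ m ∧ p ∧ q ∧ s(t(neg(t(k ∧ m ∧ m ∧ m ∧ m ∧ t(m, k), s(k ∧ m))), k ∧ m ∧ neg(s(m ∧ q)) ∧ q ∧ s(s(q)) ∧ s(t(p ∧ p, k ∧ k ∧ p ∧ q)) ∧ t(q, p))) ∧ t(r(s(m ∧ m), s(t(k, p))) ∧ t(r(p ∧ q, k ∧ k ∧ k ∧ m), k ∧ neg(q) ∧ p ∧ p ∧ p), m ∧ q ∧ t(k ∧ m ∧ m ∧ p ∧ p ∧ q, p))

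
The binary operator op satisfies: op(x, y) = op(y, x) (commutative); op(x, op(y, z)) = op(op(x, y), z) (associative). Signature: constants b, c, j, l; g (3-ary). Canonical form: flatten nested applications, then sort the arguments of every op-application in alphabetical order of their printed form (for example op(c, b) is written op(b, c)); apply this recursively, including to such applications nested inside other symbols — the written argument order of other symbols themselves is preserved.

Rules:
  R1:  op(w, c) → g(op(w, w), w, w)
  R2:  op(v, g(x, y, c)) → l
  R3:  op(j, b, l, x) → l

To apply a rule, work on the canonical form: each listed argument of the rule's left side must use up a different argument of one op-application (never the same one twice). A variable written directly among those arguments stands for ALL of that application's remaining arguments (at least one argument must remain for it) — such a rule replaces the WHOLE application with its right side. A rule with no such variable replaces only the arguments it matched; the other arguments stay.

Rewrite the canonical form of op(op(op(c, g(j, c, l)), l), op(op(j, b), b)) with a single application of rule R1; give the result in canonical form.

Canonical form:  op(b, b, c, g(j, c, l), j, l)
R1 matches:  uses c;  w := op(b, b, g(j, c, l), j, l)
The variable takes the whole remainder — replace the entire application.
Result:  g(op(b, b, b, b, g(j, c, l), g(j, c, l), j, j, l, l), op(b, b, g(j, c, l), j, l), op(b, b, g(j, c, l), j, l))

Answer: g(op(b, b, b, b, g(j, c, l), g(j, c, l), j, j, l, l), op(b, b, g(j, c, l), j, l), op(b, b, g(j, c, l), j, l))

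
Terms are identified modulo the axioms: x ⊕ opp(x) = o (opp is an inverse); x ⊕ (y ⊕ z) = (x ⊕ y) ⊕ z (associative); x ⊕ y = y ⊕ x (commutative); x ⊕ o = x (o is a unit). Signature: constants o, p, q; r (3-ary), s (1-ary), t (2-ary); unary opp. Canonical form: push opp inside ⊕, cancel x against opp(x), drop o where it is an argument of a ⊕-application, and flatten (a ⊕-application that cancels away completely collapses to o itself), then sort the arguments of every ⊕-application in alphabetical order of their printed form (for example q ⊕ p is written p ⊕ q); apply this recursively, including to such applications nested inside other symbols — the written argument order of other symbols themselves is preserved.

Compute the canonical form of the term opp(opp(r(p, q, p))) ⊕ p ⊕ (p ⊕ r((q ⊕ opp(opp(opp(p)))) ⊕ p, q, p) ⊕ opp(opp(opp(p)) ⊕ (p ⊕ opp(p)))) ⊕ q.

Answer: p ⊕ q ⊕ r(p, q, p) ⊕ r(q, q, p)

Derivation:
Push opp inside:  distribute opp over ⊕ and collapse double opp
Combine occurrences:  r(p, q, p) ⊕ p ⊕ r(q, q, p) ⊕ q
Order the arguments:  p ⊕ q ⊕ r(p, q, p) ⊕ r(q, q, p)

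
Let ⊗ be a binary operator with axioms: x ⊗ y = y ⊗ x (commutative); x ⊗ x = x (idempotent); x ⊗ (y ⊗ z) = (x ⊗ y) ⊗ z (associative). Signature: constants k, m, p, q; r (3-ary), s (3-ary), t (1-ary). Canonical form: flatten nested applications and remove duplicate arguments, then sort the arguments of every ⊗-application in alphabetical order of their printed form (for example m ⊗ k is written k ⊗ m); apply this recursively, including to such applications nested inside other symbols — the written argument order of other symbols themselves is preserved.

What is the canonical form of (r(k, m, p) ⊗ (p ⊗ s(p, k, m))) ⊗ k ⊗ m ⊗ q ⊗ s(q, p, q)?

Answer: k ⊗ m ⊗ p ⊗ q ⊗ r(k, m, p) ⊗ s(p, k, m) ⊗ s(q, p, q)

Derivation:
Merge nested applications:  r(k, m, p) ⊗ p ⊗ s(p, k, m) ⊗ k ⊗ m ⊗ q ⊗ s(q, p, q)
Sort:  k ⊗ m ⊗ p ⊗ q ⊗ r(k, m, p) ⊗ s(p, k, m) ⊗ s(q, p, q)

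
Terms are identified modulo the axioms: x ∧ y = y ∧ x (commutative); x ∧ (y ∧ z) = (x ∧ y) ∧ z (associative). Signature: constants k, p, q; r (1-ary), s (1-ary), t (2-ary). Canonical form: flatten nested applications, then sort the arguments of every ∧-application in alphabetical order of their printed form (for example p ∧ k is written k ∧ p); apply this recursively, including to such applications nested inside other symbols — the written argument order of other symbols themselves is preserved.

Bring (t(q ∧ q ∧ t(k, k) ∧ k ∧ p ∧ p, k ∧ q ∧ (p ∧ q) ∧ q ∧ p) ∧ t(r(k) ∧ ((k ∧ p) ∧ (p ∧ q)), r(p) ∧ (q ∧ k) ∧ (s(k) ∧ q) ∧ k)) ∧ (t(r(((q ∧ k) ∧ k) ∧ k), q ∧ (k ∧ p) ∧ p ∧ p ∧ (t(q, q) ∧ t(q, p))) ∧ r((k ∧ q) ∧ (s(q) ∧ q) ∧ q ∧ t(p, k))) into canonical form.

Flatten:  t(q ∧ q ∧ t(k, k) ∧ k ∧ p ∧ p, k ∧ q ∧ (p ∧ q) ∧ q ∧ p) ∧ t(r(k) ∧ ((k ∧ p) ∧ (p ∧ q)), r(p) ∧ (q ∧ k) ∧ (s(k) ∧ q) ∧ k) ∧ t(r(((q ∧ k) ∧ k) ∧ k), q ∧ (k ∧ p) ∧ p ∧ p ∧ (t(q, q) ∧ t(q, p))) ∧ r((k ∧ q) ∧ (s(q) ∧ q) ∧ q ∧ t(p, k))
Canonicalize subterm:  t(q ∧ q ∧ t(k, k) ∧ k ∧ p ∧ p, k ∧ q ∧ (p ∧ q) ∧ q ∧ p)  →  t(k ∧ p ∧ p ∧ q ∧ q ∧ t(k, k), k ∧ p ∧ p ∧ q ∧ q ∧ q)
Canonicalize subterm:  t(r(k) ∧ ((k ∧ p) ∧ (p ∧ q)), r(p) ∧ (q ∧ k) ∧ (s(k) ∧ q) ∧ k)  →  t(k ∧ p ∧ p ∧ q ∧ r(k), k ∧ k ∧ q ∧ q ∧ r(p) ∧ s(k))
Simplify inside:  t(r(((q ∧ k) ∧ k) ∧ k), q ∧ (k ∧ p) ∧ p ∧ p ∧ (t(q, q) ∧ t(q, p)))  →  t(r(k ∧ k ∧ k ∧ q), k ∧ p ∧ p ∧ p ∧ q ∧ t(q, p) ∧ t(q, q))
Sort arguments:  r(k ∧ q ∧ q ∧ q ∧ s(q) ∧ t(p, k)) ∧ t(k ∧ p ∧ p ∧ q ∧ q ∧ t(k, k), k ∧ p ∧ p ∧ q ∧ q ∧ q) ∧ t(k ∧ p ∧ p ∧ q ∧ r(k), k ∧ k ∧ q ∧ q ∧ r(p) ∧ s(k)) ∧ t(r(k ∧ k ∧ k ∧ q), k ∧ p ∧ p ∧ p ∧ q ∧ t(q, p) ∧ t(q, q))

Answer: r(k ∧ q ∧ q ∧ q ∧ s(q) ∧ t(p, k)) ∧ t(k ∧ p ∧ p ∧ q ∧ q ∧ t(k, k), k ∧ p ∧ p ∧ q ∧ q ∧ q) ∧ t(k ∧ p ∧ p ∧ q ∧ r(k), k ∧ k ∧ q ∧ q ∧ r(p) ∧ s(k)) ∧ t(r(k ∧ k ∧ k ∧ q), k ∧ p ∧ p ∧ p ∧ q ∧ t(q, p) ∧ t(q, q))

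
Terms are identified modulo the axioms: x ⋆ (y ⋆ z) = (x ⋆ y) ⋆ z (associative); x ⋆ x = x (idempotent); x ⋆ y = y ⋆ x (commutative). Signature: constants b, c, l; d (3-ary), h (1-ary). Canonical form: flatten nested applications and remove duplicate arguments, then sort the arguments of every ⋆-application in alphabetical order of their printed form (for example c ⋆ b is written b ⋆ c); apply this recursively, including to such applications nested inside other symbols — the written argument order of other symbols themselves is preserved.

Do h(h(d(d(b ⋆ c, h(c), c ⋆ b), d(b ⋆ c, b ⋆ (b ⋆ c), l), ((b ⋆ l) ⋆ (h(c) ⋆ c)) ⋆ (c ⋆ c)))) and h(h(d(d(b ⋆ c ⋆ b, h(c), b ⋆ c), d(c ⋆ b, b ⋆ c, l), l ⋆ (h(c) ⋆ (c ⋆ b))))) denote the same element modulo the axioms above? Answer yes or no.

Left:  h(h(d(d(b ⋆ c, h(c), c ⋆ b), d(b ⋆ c, b ⋆ (b ⋆ c), l), ((b ⋆ l) ⋆ (h(c) ⋆ c)) ⋆ (c ⋆ c))))
  Work inside:  ((b ⋆ l) ⋆ (h(c) ⋆ c)) ⋆ (c ⋆ c)
  Un-nest:  b ⋆ l ⋆ h(c) ⋆ c ⋆ c ⋆ c
  Drop duplicates:  drop duplicate c, c
  Sort arguments:  b ⋆ c ⋆ h(c) ⋆ l
  Put back:  h(h(d(d(b ⋆ c, h(c), b ⋆ c), d(b ⋆ c, b ⋆ c, l), b ⋆ c ⋆ h(c) ⋆ l)))
Right:  h(h(d(d(b ⋆ c ⋆ b, h(c), b ⋆ c), d(c ⋆ b, b ⋆ c, l), l ⋆ (h(c) ⋆ (c ⋆ b)))))
  Work inside:  l ⋆ (h(c) ⋆ (c ⋆ b))
  Flatten:  l ⋆ h(c) ⋆ c ⋆ b
  Sort arguments:  b ⋆ c ⋆ h(c) ⋆ l
  Reassemble:  h(h(d(d(b ⋆ c, h(c), b ⋆ c), d(b ⋆ c, b ⋆ c, l), b ⋆ c ⋆ h(c) ⋆ l)))

Answer: yes — both canonical forms are h(h(d(d(b ⋆ c, h(c), b ⋆ c), d(b ⋆ c, b ⋆ c, l), b ⋆ c ⋆ h(c) ⋆ l)))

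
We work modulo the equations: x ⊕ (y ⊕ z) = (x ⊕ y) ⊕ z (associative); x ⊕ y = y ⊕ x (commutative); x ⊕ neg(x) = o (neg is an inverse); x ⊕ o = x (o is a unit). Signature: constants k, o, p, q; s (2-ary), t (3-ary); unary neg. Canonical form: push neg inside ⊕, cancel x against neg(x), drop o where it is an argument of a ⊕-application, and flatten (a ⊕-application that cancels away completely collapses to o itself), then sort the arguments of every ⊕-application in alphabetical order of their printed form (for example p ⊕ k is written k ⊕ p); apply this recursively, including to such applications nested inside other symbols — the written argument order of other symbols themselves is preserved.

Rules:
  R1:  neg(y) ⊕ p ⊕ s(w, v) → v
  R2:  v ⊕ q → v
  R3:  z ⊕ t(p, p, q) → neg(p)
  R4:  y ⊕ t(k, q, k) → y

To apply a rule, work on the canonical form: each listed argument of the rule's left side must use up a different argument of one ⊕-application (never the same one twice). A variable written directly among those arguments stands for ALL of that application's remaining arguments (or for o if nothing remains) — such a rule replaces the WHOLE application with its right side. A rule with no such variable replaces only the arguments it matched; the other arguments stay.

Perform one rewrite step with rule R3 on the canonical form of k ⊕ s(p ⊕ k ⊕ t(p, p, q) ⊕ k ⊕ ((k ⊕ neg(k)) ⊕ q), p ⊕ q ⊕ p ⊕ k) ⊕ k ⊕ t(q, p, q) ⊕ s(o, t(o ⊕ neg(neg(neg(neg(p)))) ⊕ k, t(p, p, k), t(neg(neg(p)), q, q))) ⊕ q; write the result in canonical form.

Answer: k ⊕ k ⊕ q ⊕ s(neg(p), k ⊕ p ⊕ p ⊕ q) ⊕ s(o, t(k ⊕ p, t(p, p, k), t(p, q, q))) ⊕ t(q, p, q)

Derivation:
Canonical form:  k ⊕ k ⊕ q ⊕ s(k ⊕ k ⊕ p ⊕ q ⊕ t(p, p, q), k ⊕ p ⊕ p ⊕ q) ⊕ s(o, t(k ⊕ p, t(p, p, k), t(p, q, q))) ⊕ t(q, p, q)
R3 matches:  uses t(p, p, q);  z := k ⊕ k ⊕ p ⊕ q
The variable takes the whole remainder — replace the entire application.
New term:  k ⊕ k ⊕ q ⊕ s(neg(p), k ⊕ p ⊕ p ⊕ q) ⊕ s(o, t(k ⊕ p, t(p, p, k), t(p, q, q))) ⊕ t(q, p, q)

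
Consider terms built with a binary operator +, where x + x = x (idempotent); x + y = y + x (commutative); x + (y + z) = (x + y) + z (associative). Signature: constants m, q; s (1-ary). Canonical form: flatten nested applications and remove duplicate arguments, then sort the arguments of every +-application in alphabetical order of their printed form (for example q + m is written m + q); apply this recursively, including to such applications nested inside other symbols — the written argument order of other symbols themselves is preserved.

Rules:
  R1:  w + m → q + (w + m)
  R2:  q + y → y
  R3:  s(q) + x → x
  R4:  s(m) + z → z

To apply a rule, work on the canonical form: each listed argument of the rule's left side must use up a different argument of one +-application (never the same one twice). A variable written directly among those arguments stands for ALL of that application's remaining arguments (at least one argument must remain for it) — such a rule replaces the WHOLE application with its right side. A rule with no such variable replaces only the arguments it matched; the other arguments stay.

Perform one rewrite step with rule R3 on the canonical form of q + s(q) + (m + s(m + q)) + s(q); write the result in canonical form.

Canonical form:  m + q + s(m + q) + s(q)
R3 matches:  uses s(q);  x := m + q + s(m + q)
Every leftover argument binds to the variable; the entire application is replaced.
Result:  m + q + s(m + q)

Answer: m + q + s(m + q)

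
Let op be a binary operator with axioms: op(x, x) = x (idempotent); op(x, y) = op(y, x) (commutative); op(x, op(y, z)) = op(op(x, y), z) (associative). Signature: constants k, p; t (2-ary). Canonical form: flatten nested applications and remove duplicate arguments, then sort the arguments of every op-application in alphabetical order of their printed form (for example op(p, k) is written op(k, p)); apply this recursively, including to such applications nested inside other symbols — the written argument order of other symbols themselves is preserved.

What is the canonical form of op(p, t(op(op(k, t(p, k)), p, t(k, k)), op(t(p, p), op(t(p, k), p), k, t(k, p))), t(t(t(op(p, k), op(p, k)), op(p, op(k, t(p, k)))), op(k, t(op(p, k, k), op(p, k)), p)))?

Canonicalize subterm:  t(op(op(k, t(p, k)), p, t(k, k)), op(t(p, p), op(t(p, k), p), k, t(k, p)))  →  t(op(k, p, t(k, k), t(p, k)), op(k, p, t(k, p), t(p, k), t(p, p)))
Simplify inside:  t(t(t(op(p, k), op(p, k)), op(p, op(k, t(p, k)))), op(k, t(op(p, k, k), op(p, k)), p))  →  t(t(t(op(k, p), op(k, p)), op(k, p, t(p, k))), op(k, p, t(op(k, p), op(k, p))))
Sort:  op(p, t(op(k, p, t(k, k), t(p, k)), op(k, p, t(k, p), t(p, k), t(p, p))), t(t(t(op(k, p), op(k, p)), op(k, p, t(p, k))), op(k, p, t(op(k, p), op(k, p)))))

Answer: op(p, t(op(k, p, t(k, k), t(p, k)), op(k, p, t(k, p), t(p, k), t(p, p))), t(t(t(op(k, p), op(k, p)), op(k, p, t(p, k))), op(k, p, t(op(k, p), op(k, p)))))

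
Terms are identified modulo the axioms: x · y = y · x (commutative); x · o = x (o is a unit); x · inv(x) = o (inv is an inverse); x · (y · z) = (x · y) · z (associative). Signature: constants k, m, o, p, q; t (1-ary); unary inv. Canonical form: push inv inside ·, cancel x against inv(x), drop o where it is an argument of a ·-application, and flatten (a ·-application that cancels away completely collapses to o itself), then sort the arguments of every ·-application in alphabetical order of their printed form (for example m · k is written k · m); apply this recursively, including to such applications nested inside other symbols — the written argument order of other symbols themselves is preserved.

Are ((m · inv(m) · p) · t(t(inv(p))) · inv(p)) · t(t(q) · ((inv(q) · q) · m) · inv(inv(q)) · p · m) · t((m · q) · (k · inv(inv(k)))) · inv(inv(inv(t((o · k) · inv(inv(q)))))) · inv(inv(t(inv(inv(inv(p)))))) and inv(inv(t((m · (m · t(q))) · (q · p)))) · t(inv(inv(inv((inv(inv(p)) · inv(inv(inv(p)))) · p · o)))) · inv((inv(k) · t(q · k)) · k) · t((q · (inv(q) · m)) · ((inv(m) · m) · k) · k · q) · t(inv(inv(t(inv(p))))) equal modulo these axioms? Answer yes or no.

Answer: yes — both canonical forms are inv(t(k · q)) · t(inv(p)) · t(k · k · m · q) · t(m · m · p · q · t(q)) · t(t(inv(p)))

Derivation:
Left:  ((m · inv(m) · p) · t(t(inv(p))) · inv(p)) · t(t(q) · ((inv(q) · q) · m) · inv(inv(q)) · p · m) · t((m · q) · (k · inv(inv(k)))) · inv(inv(inv(t((o · k) · inv(inv(q)))))) · inv(inv(t(inv(inv(inv(p))))))
  Push inv inside:  distribute inv over · and collapse double inv
  Cancel:  m cancels; p cancels
  Combine occurrences:  t(t(inv(p))) · t(m · m · p · q · t(q)) · t(k · k · m · q) · inv(t(k · q)) · t(inv(p))
  Order the arguments:  inv(t(k · q)) · t(inv(p)) · t(k · k · m · q) · t(m · m · p · q · t(q)) · t(t(inv(p)))
Right:  inv(inv(t((m · (m · t(q))) · (q · p)))) · t(inv(inv(inv((inv(inv(p)) · inv(inv(inv(p)))) · p · o)))) · inv((inv(k) · t(q · k)) · k) · t((q · (inv(q) · m)) · ((inv(m) · m) · k) · k · q) · t(inv(inv(t(inv(p)))))
  Push inv inside:  distribute inv over · and collapse double inv
  Cancel:  k cancels
  Collect terms:  t(m · m · p · q · t(q)) · t(inv(p)) · inv(t(k · q)) · t(k · k · m · q) · t(t(inv(p)))
  Sort:  inv(t(k · q)) · t(inv(p)) · t(k · k · m · q) · t(m · m · p · q · t(q)) · t(t(inv(p)))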